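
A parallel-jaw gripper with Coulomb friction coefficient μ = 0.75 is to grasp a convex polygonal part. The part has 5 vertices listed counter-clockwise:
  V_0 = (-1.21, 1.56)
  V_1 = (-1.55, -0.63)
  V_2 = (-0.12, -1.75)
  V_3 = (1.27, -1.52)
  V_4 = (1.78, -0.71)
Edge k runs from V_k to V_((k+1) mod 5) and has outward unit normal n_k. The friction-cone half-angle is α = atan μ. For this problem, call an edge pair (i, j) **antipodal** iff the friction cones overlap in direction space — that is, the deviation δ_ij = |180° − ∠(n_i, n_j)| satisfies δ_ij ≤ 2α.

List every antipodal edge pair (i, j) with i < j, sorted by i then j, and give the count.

count = 5; pairs: (0,2), (0,3), (0,4), (1,4), (2,4)

α = atan 0.75 = 36.87°;  2α = 73.74°
n_0 = (-0.9882, +0.1534)
n_1 = (-0.6166, -0.7873)
n_2 = (+0.1632, -0.9866)
n_3 = (+0.8462, -0.5328)
n_4 = (+0.6047, +0.7965)
  (0,1): δ = 119.24°  ·
  (0,2): δ = 71.78°  ✓
  (0,3): δ = 23.37°  ✓
  (0,4): δ = 61.62°  ✓
  (1,2): δ = 132.54°  ·
  (1,3): δ = 84.13°  ·
  (1,4): δ = 0.86°  ✓
  (2,3): δ = 131.59°  ·
  (2,4): δ = 46.60°  ✓
  (3,4): δ = 95.01°  ·
antipodal pairs: 5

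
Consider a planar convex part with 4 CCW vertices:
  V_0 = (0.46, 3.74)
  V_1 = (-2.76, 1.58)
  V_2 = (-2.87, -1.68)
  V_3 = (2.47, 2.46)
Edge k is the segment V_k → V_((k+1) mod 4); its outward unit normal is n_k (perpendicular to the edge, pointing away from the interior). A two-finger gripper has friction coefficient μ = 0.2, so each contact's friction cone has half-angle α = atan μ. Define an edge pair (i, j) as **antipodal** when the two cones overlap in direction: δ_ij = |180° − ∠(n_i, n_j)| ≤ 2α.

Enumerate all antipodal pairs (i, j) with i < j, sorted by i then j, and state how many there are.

count = 1; pairs: (0,2)

α = atan 0.2 = 11.31°;  2α = 22.62°
n_0 = (-0.5571, +0.8305)
n_1 = (-0.9994, +0.0337)
n_2 = (+0.6127, -0.7903)
n_3 = (+0.5371, +0.8435)
  (0,1): δ = 125.79°  ·
  (0,2): δ = 3.93°  ✓
  (0,3): δ = 113.66°  ·
  (1,2): δ = 50.28°  ·
  (1,3): δ = 59.44°  ·
  (2,3): δ = 70.28°  ·
antipodal pairs: 1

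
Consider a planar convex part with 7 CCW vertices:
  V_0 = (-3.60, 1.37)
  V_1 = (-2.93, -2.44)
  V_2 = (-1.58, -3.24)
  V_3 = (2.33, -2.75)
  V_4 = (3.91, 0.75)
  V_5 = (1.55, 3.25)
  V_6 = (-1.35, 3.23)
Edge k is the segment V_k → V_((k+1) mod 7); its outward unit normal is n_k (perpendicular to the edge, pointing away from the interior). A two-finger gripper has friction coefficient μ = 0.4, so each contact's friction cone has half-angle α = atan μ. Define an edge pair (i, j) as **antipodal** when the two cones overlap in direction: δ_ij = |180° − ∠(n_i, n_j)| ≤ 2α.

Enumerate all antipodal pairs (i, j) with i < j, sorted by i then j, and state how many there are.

count = 7; pairs: (0,3), (0,4), (1,4), (1,5), (2,5), (2,6), (3,6)

α = atan 0.4 = 21.80°;  2α = 43.60°
n_0 = (-0.9849, -0.1732)
n_1 = (-0.5098, -0.8603)
n_2 = (+0.1243, -0.9922)
n_3 = (+0.9114, -0.4114)
n_4 = (+0.7272, +0.6865)
n_5 = (-0.0069, +1.0000)
n_6 = (-0.6371, +0.7707)
  (0,1): δ = 130.62°  ·
  (0,2): δ = 92.83°  ·
  (0,3): δ = 34.27°  ✓
  (0,4): δ = 33.38°  ✓
  (0,5): δ = 80.42°  ·
  (0,6): δ = 119.61°  ·
  (1,2): δ = 142.21°  ·
  (1,3): δ = 83.65°  ·
  (1,4): δ = 16.00°  ✓
  (1,5): δ = 31.05°  ✓
  (1,6): δ = 70.23°  ·
  (2,3): δ = 121.44°  ·
  (2,4): δ = 53.79°  ·
  (2,5): δ = 6.75°  ✓
  (2,6): δ = 32.44°  ✓
  (3,4): δ = 112.35°  ·
  (3,5): δ = 65.31°  ·
  (3,6): δ = 26.12°  ✓
  (4,5): δ = 132.95°  ·
  (4,6): δ = 93.77°  ·
  (5,6): δ = 140.82°  ·
antipodal pairs: 7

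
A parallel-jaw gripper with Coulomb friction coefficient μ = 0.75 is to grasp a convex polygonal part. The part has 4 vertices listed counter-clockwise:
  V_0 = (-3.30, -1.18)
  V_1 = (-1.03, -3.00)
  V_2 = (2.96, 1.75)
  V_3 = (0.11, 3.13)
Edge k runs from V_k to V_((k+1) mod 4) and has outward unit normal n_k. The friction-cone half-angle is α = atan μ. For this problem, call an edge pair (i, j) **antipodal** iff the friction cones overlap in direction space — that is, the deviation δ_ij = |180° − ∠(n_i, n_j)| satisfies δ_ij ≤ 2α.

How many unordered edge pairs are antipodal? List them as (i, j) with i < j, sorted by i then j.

α = atan 0.75 = 36.87°;  2α = 73.74°
n_0 = (-0.6255, -0.7802)
n_1 = (+0.7657, -0.6432)
n_2 = (+0.4358, +0.9000)
n_3 = (-0.7842, +0.6205)
  (0,1): δ = 91.31°  ·
  (0,2): δ = 12.88°  ✓
  (0,3): δ = 90.37°  ·
  (1,2): δ = 75.81°  ·
  (1,3): δ = 1.68°  ✓
  (2,3): δ = 102.51°  ·
antipodal pairs: 2

count = 2; pairs: (0,2), (1,3)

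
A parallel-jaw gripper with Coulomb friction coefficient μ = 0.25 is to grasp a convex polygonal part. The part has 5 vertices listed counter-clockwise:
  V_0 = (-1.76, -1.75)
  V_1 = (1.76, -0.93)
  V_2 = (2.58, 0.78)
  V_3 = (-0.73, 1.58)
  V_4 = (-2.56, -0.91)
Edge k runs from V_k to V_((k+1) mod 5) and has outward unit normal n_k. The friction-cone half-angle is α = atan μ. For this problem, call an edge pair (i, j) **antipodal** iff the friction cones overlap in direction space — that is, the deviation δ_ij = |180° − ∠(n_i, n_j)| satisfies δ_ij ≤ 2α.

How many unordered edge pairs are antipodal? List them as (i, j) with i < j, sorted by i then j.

α = atan 0.25 = 14.04°;  2α = 28.07°
n_0 = (+0.2269, -0.9739)
n_1 = (+0.9017, -0.4324)
n_2 = (+0.2349, +0.9720)
n_3 = (-0.8058, +0.5922)
n_4 = (-0.7241, -0.6897)
  (0,1): δ = 128.73°  ·
  (0,2): δ = 26.70°  ✓
  (0,3): δ = 40.57°  ·
  (0,4): δ = 120.49°  ·
  (1,2): δ = 77.97°  ·
  (1,3): δ = 10.69°  ✓
  (1,4): δ = 69.22°  ·
  (2,3): δ = 112.73°  ·
  (2,4): δ = 32.81°  ·
  (3,4): δ = 100.08°  ·
antipodal pairs: 2

count = 2; pairs: (0,2), (1,3)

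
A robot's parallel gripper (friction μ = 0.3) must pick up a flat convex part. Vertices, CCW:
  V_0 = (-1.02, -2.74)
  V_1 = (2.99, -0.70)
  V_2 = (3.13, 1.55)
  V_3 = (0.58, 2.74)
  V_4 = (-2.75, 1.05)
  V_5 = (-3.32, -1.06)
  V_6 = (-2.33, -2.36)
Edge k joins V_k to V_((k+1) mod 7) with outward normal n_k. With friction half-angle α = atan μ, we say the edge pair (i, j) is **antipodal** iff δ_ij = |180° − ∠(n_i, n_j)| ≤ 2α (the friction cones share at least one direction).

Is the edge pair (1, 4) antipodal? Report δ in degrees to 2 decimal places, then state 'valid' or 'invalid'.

α = atan 0.3 = 16.70°;  2α = 33.40°
edge 1: e_1 = (+0.14, +2.25);  n_1 = (+0.9981, -0.0621)
edge 4: e_4 = (-0.57, -2.11);  n_4 = (-0.9654, +0.2608)
∠(n_1, n_4) = 168.44°
δ = |180° − 168.44°| = 11.56°
11.56° ≤ 2α = 33.40°  →  valid

δ = 11.56°, valid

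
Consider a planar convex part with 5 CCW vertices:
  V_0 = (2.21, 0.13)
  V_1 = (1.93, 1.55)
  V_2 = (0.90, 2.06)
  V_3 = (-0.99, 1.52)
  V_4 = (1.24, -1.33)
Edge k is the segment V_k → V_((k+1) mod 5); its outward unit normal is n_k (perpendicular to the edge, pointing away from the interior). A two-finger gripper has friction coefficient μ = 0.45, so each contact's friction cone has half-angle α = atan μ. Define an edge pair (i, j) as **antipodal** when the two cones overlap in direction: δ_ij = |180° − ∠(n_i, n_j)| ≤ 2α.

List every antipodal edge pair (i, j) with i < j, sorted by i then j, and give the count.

α = atan 0.45 = 24.23°;  2α = 48.46°
n_0 = (+0.9811, +0.1935)
n_1 = (+0.4437, +0.8962)
n_2 = (-0.2747, +0.9615)
n_3 = (-0.7876, -0.6162)
n_4 = (+0.8329, -0.5534)
  (0,1): δ = 127.50°  ·
  (0,2): δ = 85.21°  ·
  (0,3): δ = 26.89°  ✓
  (0,4): δ = 135.25°  ·
  (1,2): δ = 137.71°  ·
  (1,3): δ = 25.62°  ✓
  (1,4): δ = 82.74°  ·
  (2,3): δ = 67.90°  ·
  (2,4): δ = 40.46°  ✓
  (3,4): δ = 71.64°  ·
antipodal pairs: 3

count = 3; pairs: (0,3), (1,3), (2,4)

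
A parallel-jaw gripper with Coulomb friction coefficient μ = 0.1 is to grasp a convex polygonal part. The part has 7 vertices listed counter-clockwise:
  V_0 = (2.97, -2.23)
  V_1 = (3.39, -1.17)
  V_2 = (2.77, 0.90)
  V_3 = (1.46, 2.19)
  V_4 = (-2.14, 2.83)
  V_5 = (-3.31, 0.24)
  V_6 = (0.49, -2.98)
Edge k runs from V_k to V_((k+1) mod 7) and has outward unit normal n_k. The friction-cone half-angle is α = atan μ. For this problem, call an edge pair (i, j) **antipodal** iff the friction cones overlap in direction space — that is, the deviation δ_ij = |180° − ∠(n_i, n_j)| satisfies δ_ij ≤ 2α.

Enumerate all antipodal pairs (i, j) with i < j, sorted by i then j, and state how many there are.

count = 2; pairs: (0,4), (2,5)

α = atan 0.1 = 5.71°;  2α = 11.42°
n_0 = (+0.9297, -0.3684)
n_1 = (+0.9580, +0.2869)
n_2 = (+0.7016, +0.7125)
n_3 = (+0.1750, +0.9846)
n_4 = (-0.9113, +0.4117)
n_5 = (-0.6465, -0.7629)
n_6 = (+0.2895, -0.9572)
  (0,1): δ = 141.71°  ·
  (0,2): δ = 112.94°  ·
  (0,3): δ = 78.47°  ·
  (0,4): δ = 2.70°  ✓
  (0,5): δ = 71.34°  ·
  (0,6): δ = 128.44°  ·
  (1,2): δ = 151.23°  ·
  (1,3): δ = 116.75°  ·
  (1,4): δ = 40.98°  ·
  (1,5): δ = 33.05°  ·
  (1,6): δ = 90.15°  ·
  (2,3): δ = 145.52°  ·
  (2,4): δ = 69.75°  ·
  (2,5): δ = 4.28°  ✓
  (2,6): δ = 61.39°  ·
  (3,4): δ = 104.23°  ·
  (3,5): δ = 30.20°  ·
  (3,6): δ = 26.91°  ·
  (4,5): δ = 105.97°  ·
  (4,6): δ = 48.86°  ·
  (5,6): δ = 122.90°  ·
antipodal pairs: 2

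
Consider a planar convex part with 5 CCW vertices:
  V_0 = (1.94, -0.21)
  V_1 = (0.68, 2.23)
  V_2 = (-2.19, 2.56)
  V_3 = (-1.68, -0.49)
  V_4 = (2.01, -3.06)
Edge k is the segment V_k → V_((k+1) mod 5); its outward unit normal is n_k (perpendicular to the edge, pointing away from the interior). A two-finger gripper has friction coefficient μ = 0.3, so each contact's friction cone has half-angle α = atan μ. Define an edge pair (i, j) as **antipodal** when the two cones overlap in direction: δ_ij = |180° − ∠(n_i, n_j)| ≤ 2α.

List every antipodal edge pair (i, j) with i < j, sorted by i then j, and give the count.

count = 4; pairs: (0,2), (0,3), (1,3), (2,4)

α = atan 0.3 = 16.70°;  2α = 33.40°
n_0 = (+0.8885, +0.4588)
n_1 = (+0.1142, +0.9935)
n_2 = (-0.9863, -0.1649)
n_3 = (-0.5715, -0.8206)
n_4 = (+0.9997, +0.0246)
  (0,1): δ = 123.87°  ·
  (0,2): δ = 17.82°  ✓
  (0,3): δ = 27.83°  ✓
  (0,4): δ = 154.10°  ·
  (1,2): δ = 73.95°  ·
  (1,3): δ = 28.30°  ✓
  (1,4): δ = 97.97°  ·
  (2,3): δ = 134.35°  ·
  (2,4): δ = 8.09°  ✓
  (3,4): δ = 53.74°  ·
antipodal pairs: 4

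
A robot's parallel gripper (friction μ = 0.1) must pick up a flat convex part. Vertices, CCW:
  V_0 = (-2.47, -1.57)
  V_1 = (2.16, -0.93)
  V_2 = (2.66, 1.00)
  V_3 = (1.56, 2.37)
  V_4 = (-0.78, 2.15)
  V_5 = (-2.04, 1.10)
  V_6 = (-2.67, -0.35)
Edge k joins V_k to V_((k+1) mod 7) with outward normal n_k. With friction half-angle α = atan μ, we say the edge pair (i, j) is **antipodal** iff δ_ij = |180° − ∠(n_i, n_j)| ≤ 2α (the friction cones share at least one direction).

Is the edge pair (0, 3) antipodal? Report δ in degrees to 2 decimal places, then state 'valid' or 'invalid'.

δ = 2.50°, valid

α = atan 0.1 = 5.71°;  2α = 11.42°
edge 0: e_0 = (+4.63, +0.64);  n_0 = (+0.1369, -0.9906)
edge 3: e_3 = (-2.34, -0.22);  n_3 = (-0.0936, +0.9956)
∠(n_0, n_3) = 177.50°
δ = |180° − 177.50°| = 2.50°
2.50° ≤ 2α = 11.42°  →  valid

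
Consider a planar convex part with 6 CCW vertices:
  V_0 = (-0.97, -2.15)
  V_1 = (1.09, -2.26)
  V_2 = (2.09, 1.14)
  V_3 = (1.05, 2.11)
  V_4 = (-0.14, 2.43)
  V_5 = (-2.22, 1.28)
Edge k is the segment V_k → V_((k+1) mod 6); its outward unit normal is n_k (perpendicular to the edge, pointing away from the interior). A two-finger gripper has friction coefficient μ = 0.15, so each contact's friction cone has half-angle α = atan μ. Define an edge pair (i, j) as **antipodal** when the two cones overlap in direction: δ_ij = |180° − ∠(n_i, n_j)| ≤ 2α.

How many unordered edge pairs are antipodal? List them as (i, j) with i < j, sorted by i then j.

count = 1; pairs: (0,3)

α = atan 0.15 = 8.53°;  2α = 17.06°
n_0 = (-0.0533, -0.9986)
n_1 = (+0.9594, -0.2822)
n_2 = (+0.6821, +0.7313)
n_3 = (+0.2597, +0.9657)
n_4 = (-0.4839, +0.8751)
n_5 = (-0.9396, -0.3424)
  (0,1): δ = 103.33°  ·
  (0,2): δ = 39.95°  ·
  (0,3): δ = 11.99°  ✓
  (0,4): δ = 31.99°  ·
  (0,5): δ = 113.08°  ·
  (1,2): δ = 116.62°  ·
  (1,3): δ = 88.66°  ·
  (1,4): δ = 44.67°  ·
  (1,5): δ = 36.41°  ·
  (2,3): δ = 152.05°  ·
  (2,4): δ = 108.06°  ·
  (2,5): δ = 26.97°  ·
  (3,4): δ = 136.01°  ·
  (3,5): δ = 54.93°  ·
  (4,5): δ = 98.91°  ·
antipodal pairs: 1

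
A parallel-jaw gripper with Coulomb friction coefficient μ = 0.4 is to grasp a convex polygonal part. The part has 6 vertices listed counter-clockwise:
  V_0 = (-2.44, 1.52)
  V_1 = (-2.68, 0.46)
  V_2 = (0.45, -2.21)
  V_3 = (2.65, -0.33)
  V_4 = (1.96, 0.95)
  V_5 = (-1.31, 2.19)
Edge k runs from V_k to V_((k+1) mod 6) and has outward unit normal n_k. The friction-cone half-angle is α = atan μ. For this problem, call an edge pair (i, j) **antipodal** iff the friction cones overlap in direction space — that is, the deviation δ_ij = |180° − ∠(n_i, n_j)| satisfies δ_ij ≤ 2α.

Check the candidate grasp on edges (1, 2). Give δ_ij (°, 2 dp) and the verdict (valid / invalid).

α = atan 0.4 = 21.80°;  2α = 43.60°
edge 1: e_1 = (+3.13, -2.67);  n_1 = (-0.6490, -0.7608)
edge 2: e_2 = (+2.20, +1.88);  n_2 = (+0.6497, -0.7602)
∠(n_1, n_2) = 80.98°
δ = |180° − 80.98°| = 99.02°
99.02° > 2α = 43.60°  →  invalid

δ = 99.02°, invalid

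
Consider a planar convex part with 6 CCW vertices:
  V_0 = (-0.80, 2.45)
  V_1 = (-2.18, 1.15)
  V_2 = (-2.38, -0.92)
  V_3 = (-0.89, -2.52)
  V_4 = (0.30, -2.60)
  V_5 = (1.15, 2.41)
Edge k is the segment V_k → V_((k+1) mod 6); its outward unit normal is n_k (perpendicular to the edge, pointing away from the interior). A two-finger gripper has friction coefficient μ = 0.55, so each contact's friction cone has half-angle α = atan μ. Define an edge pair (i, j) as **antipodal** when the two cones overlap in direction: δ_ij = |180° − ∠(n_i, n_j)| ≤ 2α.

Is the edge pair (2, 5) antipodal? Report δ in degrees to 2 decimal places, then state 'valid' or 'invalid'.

α = atan 0.55 = 28.81°;  2α = 57.62°
edge 2: e_2 = (+1.49, -1.60);  n_2 = (-0.7318, -0.6815)
edge 5: e_5 = (-1.95, +0.04);  n_5 = (+0.0205, +0.9998)
∠(n_2, n_5) = 134.14°
δ = |180° − 134.14°| = 45.86°
45.86° ≤ 2α = 57.62°  →  valid

δ = 45.86°, valid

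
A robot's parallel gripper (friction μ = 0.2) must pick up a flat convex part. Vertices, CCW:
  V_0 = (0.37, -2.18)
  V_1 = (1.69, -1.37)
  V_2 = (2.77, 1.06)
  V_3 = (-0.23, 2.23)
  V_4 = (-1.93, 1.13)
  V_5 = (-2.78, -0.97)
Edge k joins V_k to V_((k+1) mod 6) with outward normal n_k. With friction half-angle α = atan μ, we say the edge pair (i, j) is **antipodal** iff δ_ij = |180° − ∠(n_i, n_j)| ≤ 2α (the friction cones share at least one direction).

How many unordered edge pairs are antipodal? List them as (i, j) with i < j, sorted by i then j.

α = atan 0.2 = 11.31°;  2α = 22.62°
n_0 = (+0.5230, -0.8523)
n_1 = (+0.9138, -0.4061)
n_2 = (+0.3633, +0.9317)
n_3 = (-0.5433, +0.8396)
n_4 = (-0.9269, +0.3752)
n_5 = (-0.3586, -0.9335)
  (0,1): δ = 145.50°  ·
  (0,2): δ = 52.84°  ·
  (0,3): δ = 1.37°  ✓
  (0,4): δ = 36.43°  ·
  (0,5): δ = 127.45°  ·
  (1,2): δ = 87.34°  ·
  (1,3): δ = 33.13°  ·
  (1,4): δ = 1.93°  ✓
  (1,5): δ = 92.95°  ·
  (2,3): δ = 125.79°  ·
  (2,4): δ = 90.73°  ·
  (2,5): δ = 0.29°  ✓
  (3,4): δ = 144.94°  ·
  (3,5): δ = 53.92°  ·
  (4,5): δ = 88.98°  ·
antipodal pairs: 3

count = 3; pairs: (0,3), (1,4), (2,5)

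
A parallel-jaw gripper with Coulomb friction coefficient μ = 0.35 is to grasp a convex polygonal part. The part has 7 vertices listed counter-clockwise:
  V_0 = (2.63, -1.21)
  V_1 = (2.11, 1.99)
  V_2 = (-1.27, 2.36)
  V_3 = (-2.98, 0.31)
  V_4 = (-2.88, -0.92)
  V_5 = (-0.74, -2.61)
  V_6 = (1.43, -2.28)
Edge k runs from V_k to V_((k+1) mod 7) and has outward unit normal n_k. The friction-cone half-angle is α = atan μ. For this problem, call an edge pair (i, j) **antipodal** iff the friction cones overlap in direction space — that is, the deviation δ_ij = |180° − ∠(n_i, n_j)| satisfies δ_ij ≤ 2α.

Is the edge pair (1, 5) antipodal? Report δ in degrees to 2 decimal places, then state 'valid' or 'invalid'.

α = atan 0.35 = 19.29°;  2α = 38.58°
edge 1: e_1 = (-3.38, +0.37);  n_1 = (+0.1088, +0.9941)
edge 5: e_5 = (+2.17, +0.33);  n_5 = (+0.1503, -0.9886)
∠(n_1, n_5) = 165.11°
δ = |180° − 165.11°| = 14.89°
14.89° ≤ 2α = 38.58°  →  valid

δ = 14.89°, valid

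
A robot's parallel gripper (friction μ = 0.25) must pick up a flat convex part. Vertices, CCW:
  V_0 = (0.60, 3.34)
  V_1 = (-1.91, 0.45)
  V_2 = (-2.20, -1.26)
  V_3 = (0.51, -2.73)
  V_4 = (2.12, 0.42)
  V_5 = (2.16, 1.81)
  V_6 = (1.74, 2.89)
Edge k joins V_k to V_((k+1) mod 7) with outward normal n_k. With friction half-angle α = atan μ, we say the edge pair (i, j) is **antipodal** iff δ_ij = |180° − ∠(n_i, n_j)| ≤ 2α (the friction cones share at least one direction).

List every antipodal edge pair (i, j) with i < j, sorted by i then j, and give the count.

count = 4; pairs: (0,3), (1,3), (1,4), (2,6)

α = atan 0.25 = 14.04°;  2α = 28.07°
n_0 = (-0.7550, +0.6557)
n_1 = (-0.9859, +0.1672)
n_2 = (-0.4768, -0.8790)
n_3 = (+0.8904, -0.4551)
n_4 = (+0.9996, -0.0288)
n_5 = (+0.9320, +0.3624)
n_6 = (+0.3672, +0.9302)
  (0,1): δ = 148.65°  ·
  (0,2): δ = 77.50°  ·
  (0,3): δ = 13.90°  ✓
  (0,4): δ = 39.33°  ·
  (0,5): δ = 62.23°  ·
  (0,6): δ = 109.43°  ·
  (1,2): δ = 108.85°  ·
  (1,3): δ = 17.45°  ✓
  (1,4): δ = 7.98°  ✓
  (1,5): δ = 30.88°  ·
  (1,6): δ = 78.08°  ·
  (2,3): δ = 88.60°  ·
  (2,4): δ = 63.17°  ·
  (2,5): δ = 40.27°  ·
  (2,6): δ = 6.94°  ✓
  (3,4): δ = 154.58°  ·
  (3,5): δ = 131.68°  ·
  (3,6): δ = 84.47°  ·
  (4,5): δ = 157.10°  ·
  (4,6): δ = 109.89°  ·
  (5,6): δ = 132.79°  ·
antipodal pairs: 4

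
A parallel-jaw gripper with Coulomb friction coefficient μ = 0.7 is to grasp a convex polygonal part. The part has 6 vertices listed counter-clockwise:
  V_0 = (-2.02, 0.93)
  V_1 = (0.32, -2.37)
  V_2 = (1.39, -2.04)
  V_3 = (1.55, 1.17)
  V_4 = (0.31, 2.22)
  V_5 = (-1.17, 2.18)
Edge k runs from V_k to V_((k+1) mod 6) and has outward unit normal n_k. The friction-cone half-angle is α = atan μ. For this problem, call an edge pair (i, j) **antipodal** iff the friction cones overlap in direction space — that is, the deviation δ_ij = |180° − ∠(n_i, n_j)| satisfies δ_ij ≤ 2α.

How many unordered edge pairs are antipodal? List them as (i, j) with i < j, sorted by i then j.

α = atan 0.7 = 34.99°;  2α = 69.98°
n_0 = (-0.8157, -0.5784)
n_1 = (+0.2947, -0.9556)
n_2 = (+0.9988, -0.0498)
n_3 = (+0.6462, +0.7632)
n_4 = (-0.0270, +0.9996)
n_5 = (-0.8269, +0.5623)
  (0,1): δ = 108.20°  ·
  (0,2): δ = 38.19°  ✓
  (0,3): δ = 14.40°  ✓
  (0,4): δ = 56.21°  ✓
  (0,5): δ = 110.44°  ·
  (1,2): δ = 109.99°  ·
  (1,3): δ = 57.40°  ✓
  (1,4): δ = 15.59°  ✓
  (1,5): δ = 38.64°  ✓
  (2,3): δ = 127.40°  ·
  (2,4): δ = 85.60°  ·
  (2,5): δ = 31.36°  ✓
  (3,4): δ = 138.19°  ·
  (3,5): δ = 83.96°  ·
  (4,5): δ = 125.76°  ·
antipodal pairs: 7

count = 7; pairs: (0,2), (0,3), (0,4), (1,3), (1,4), (1,5), (2,5)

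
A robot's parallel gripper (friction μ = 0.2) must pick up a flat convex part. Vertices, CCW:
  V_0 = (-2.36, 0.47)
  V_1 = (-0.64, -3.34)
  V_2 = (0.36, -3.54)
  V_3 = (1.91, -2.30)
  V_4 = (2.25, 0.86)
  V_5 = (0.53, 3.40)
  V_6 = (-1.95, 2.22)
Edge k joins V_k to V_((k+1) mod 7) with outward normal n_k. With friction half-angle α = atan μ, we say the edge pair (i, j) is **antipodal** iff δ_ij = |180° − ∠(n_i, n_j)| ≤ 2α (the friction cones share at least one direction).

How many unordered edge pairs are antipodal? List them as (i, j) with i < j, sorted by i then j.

count = 3; pairs: (0,4), (2,5), (3,6)

α = atan 0.2 = 11.31°;  2α = 22.62°
n_0 = (-0.9114, -0.4115)
n_1 = (-0.1961, -0.9806)
n_2 = (+0.6247, -0.7809)
n_3 = (+0.9943, -0.1070)
n_4 = (+0.8280, +0.5607)
n_5 = (-0.4297, +0.9030)
n_6 = (-0.9736, +0.2281)
  (0,1): δ = 125.61°  ·
  (0,2): δ = 75.64°  ·
  (0,3): δ = 30.44°  ·
  (0,4): δ = 9.81°  ✓
  (0,5): δ = 91.15°  ·
  (0,6): δ = 142.52°  ·
  (1,2): δ = 130.03°  ·
  (1,3): δ = 84.83°  ·
  (1,4): δ = 44.59°  ·
  (1,5): δ = 36.76°  ·
  (1,6): δ = 88.12°  ·
  (2,3): δ = 134.80°  ·
  (2,4): δ = 94.56°  ·
  (2,5): δ = 13.21°  ✓
  (2,6): δ = 38.15°  ·
  (3,4): δ = 139.75°  ·
  (3,5): δ = 58.41°  ·
  (3,6): δ = 7.04°  ✓
  (4,5): δ = 98.66°  ·
  (4,6): δ = 47.29°  ·
  (5,6): δ = 128.63°  ·
antipodal pairs: 3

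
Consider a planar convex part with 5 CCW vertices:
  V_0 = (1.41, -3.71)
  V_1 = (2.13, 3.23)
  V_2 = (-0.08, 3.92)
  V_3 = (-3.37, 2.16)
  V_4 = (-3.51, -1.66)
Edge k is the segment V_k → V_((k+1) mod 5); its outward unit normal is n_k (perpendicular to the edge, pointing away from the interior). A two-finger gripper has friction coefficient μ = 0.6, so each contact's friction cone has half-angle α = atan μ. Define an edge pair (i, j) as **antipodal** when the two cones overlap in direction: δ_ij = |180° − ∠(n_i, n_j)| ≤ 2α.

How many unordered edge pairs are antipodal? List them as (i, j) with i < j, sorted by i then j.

α = atan 0.6 = 30.96°;  2α = 61.93°
n_0 = (+0.9947, -0.1032)
n_1 = (+0.2980, +0.9546)
n_2 = (-0.4717, +0.8818)
n_3 = (-0.9993, +0.0366)
n_4 = (-0.3846, -0.9231)
  (0,1): δ = 101.42°  ·
  (0,2): δ = 55.93°  ✓
  (0,3): δ = 3.82°  ✓
  (0,4): δ = 73.30°  ·
  (1,2): δ = 134.52°  ·
  (1,3): δ = 74.76°  ·
  (1,4): δ = 5.28°  ✓
  (2,3): δ = 120.24°  ·
  (2,4): δ = 50.76°  ✓
  (3,4): δ = 110.52°  ·
antipodal pairs: 4

count = 4; pairs: (0,2), (0,3), (1,4), (2,4)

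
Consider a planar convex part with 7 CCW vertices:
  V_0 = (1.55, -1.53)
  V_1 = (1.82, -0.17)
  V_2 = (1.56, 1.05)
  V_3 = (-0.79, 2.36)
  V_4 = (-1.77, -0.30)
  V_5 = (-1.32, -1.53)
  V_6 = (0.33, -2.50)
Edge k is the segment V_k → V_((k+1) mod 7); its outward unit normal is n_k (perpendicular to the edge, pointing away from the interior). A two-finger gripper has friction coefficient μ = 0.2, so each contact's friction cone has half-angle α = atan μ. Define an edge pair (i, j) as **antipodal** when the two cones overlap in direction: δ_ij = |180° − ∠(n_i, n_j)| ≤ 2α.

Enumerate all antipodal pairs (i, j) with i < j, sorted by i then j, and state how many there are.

α = atan 0.2 = 11.31°;  2α = 22.62°
n_0 = (+0.9809, -0.1947)
n_1 = (+0.9780, +0.2084)
n_2 = (+0.4869, +0.8735)
n_3 = (-0.9383, +0.3457)
n_4 = (-0.9391, -0.3436)
n_5 = (-0.5068, -0.8621)
n_6 = (+0.6223, -0.7827)
  (0,1): δ = 156.74°  ·
  (0,2): δ = 107.91°  ·
  (0,3): δ = 9.00°  ✓
  (0,4): δ = 31.32°  ·
  (0,5): δ = 70.78°  ·
  (0,6): δ = 139.72°  ·
  (1,2): δ = 131.17°  ·
  (1,3): δ = 32.26°  ·
  (1,4): δ = 8.06°  ✓
  (1,5): δ = 47.52°  ·
  (1,6): δ = 116.46°  ·
  (2,3): δ = 81.09°  ·
  (2,4): δ = 40.77°  ·
  (2,5): δ = 1.31°  ✓
  (2,6): δ = 67.62°  ·
  (3,4): δ = 139.68°  ·
  (3,5): δ = 100.23°  ·
  (3,6): δ = 31.29°  ·
  (4,5): δ = 140.55°  ·
  (4,6): δ = 71.61°  ·
  (5,6): δ = 111.06°  ·
antipodal pairs: 3

count = 3; pairs: (0,3), (1,4), (2,5)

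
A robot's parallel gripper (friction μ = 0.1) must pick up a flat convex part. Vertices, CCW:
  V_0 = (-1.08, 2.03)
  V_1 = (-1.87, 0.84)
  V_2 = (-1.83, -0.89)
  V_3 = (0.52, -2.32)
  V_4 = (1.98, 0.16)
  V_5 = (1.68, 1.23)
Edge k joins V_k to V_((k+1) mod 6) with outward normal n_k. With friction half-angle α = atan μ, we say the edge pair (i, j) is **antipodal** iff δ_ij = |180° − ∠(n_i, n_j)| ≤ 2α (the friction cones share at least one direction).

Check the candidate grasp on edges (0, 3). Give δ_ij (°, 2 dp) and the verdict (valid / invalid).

α = atan 0.1 = 5.71°;  2α = 11.42°
edge 0: e_0 = (-0.79, -1.19);  n_0 = (-0.8331, +0.5531)
edge 3: e_3 = (+1.46, +2.48);  n_3 = (+0.8618, -0.5073)
∠(n_0, n_3) = 176.91°
δ = |180° − 176.91°| = 3.09°
3.09° ≤ 2α = 11.42°  →  valid

δ = 3.09°, valid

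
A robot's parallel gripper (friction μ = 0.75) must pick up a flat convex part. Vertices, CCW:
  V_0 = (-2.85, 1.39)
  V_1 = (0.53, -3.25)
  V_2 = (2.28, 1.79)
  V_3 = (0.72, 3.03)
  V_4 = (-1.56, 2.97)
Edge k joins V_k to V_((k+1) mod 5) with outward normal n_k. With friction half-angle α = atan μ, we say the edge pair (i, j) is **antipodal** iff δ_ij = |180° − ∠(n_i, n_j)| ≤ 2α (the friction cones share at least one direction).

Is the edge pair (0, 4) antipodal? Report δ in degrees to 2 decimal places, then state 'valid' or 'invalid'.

α = atan 0.75 = 36.87°;  2α = 73.74°
edge 0: e_0 = (+3.38, -4.64);  n_0 = (-0.8083, -0.5888)
edge 4: e_4 = (-1.29, -1.58);  n_4 = (-0.7746, +0.6324)
∠(n_0, n_4) = 75.30°
δ = |180° − 75.30°| = 104.70°
104.70° > 2α = 73.74°  →  invalid

δ = 104.70°, invalid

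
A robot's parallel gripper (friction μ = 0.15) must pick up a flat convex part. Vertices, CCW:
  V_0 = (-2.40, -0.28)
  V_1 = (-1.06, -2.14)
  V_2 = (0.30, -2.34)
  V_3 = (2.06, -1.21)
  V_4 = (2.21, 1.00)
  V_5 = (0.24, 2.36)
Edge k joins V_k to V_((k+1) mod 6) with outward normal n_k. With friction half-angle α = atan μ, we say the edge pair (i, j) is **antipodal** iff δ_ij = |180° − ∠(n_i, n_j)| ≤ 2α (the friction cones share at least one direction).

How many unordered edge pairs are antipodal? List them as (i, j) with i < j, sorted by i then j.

count = 1; pairs: (2,5)

α = atan 0.15 = 8.53°;  2α = 17.06°
n_0 = (-0.8114, -0.5845)
n_1 = (-0.1455, -0.9894)
n_2 = (+0.5403, -0.8415)
n_3 = (+0.9977, -0.0677)
n_4 = (+0.5681, +0.8229)
n_5 = (-0.7071, +0.7071)
  (0,1): δ = 134.14°  ·
  (0,2): δ = 93.07°  ·
  (0,3): δ = 39.65°  ·
  (0,4): δ = 19.61°  ·
  (0,5): δ = 99.23°  ·
  (1,2): δ = 138.93°  ·
  (1,3): δ = 85.52°  ·
  (1,4): δ = 26.25°  ·
  (1,5): δ = 53.37°  ·
  (2,3): δ = 126.59°  ·
  (2,4): δ = 67.32°  ·
  (2,5): δ = 12.30°  ✓
  (3,4): δ = 120.74°  ·
  (3,5): δ = 41.12°  ·
  (4,5): δ = 100.38°  ·
antipodal pairs: 1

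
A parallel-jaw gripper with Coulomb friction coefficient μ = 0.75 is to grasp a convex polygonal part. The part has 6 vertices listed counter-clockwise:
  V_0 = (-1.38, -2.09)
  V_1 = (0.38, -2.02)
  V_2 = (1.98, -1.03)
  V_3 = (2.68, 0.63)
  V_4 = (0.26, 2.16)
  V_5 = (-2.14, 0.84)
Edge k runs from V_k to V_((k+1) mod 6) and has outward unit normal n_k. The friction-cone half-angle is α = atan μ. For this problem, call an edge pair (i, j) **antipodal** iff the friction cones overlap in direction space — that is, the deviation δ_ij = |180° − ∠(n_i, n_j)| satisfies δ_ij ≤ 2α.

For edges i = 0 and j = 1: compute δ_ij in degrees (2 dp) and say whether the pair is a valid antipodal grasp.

α = atan 0.75 = 36.87°;  2α = 73.74°
edge 0: e_0 = (+1.76, +0.07);  n_0 = (+0.0397, -0.9992)
edge 1: e_1 = (+1.60, +0.99);  n_1 = (+0.5262, -0.8504)
∠(n_0, n_1) = 29.47°
δ = |180° − 29.47°| = 150.53°
150.53° > 2α = 73.74°  →  invalid

δ = 150.53°, invalid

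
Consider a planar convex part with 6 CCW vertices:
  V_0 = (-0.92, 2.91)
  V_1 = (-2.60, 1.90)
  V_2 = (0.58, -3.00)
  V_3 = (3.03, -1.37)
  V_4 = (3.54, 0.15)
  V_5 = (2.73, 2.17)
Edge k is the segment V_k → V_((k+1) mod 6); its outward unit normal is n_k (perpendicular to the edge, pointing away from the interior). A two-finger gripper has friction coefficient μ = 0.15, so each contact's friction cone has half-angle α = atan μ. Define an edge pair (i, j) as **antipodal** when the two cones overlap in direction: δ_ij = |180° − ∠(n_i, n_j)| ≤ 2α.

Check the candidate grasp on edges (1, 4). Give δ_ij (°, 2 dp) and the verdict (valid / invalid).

α = atan 0.15 = 8.53°;  2α = 17.06°
edge 1: e_1 = (+3.18, -4.90);  n_1 = (-0.8388, -0.5444)
edge 4: e_4 = (-0.81, +2.02);  n_4 = (+0.9282, +0.3722)
∠(n_1, n_4) = 168.87°
δ = |180° − 168.87°| = 11.13°
11.13° ≤ 2α = 17.06°  →  valid

δ = 11.13°, valid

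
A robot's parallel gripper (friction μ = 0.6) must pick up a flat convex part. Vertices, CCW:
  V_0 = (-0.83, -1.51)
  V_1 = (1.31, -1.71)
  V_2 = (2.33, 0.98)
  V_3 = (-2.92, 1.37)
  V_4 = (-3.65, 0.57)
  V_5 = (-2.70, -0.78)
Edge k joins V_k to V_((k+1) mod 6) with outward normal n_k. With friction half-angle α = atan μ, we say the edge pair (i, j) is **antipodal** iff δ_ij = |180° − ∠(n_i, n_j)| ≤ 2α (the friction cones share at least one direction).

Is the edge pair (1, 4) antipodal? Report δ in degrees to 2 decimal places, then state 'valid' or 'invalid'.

δ = 55.90°, valid

α = atan 0.6 = 30.96°;  2α = 61.93°
edge 1: e_1 = (+1.02, +2.69);  n_1 = (+0.9350, -0.3545)
edge 4: e_4 = (+0.95, -1.35);  n_4 = (-0.8178, -0.5755)
∠(n_1, n_4) = 124.10°
δ = |180° − 124.10°| = 55.90°
55.90° ≤ 2α = 61.93°  →  valid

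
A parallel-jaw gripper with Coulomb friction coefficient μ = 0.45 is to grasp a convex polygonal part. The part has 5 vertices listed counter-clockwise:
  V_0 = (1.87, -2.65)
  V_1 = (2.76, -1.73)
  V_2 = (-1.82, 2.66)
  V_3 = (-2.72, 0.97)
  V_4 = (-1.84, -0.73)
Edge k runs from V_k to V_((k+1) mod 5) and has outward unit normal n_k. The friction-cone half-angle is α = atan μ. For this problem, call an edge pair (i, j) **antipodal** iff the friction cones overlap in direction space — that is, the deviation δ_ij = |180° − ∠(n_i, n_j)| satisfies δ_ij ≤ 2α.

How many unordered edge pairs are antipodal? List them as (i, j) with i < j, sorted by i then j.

α = atan 0.45 = 24.23°;  2α = 48.46°
n_0 = (+0.7187, -0.6953)
n_1 = (+0.6920, +0.7219)
n_2 = (-0.8826, +0.4700)
n_3 = (-0.8881, -0.4597)
n_4 = (-0.4596, -0.8881)
  (0,1): δ = 89.74°  ·
  (0,2): δ = 16.01°  ✓
  (0,3): δ = 71.42°  ·
  (0,4): δ = 106.69°  ·
  (1,2): δ = 74.25°  ·
  (1,3): δ = 18.85°  ✓
  (1,4): δ = 16.42°  ✓
  (2,3): δ = 124.59°  ·
  (2,4): δ = 89.33°  ·
  (3,4): δ = 144.73°  ·
antipodal pairs: 3

count = 3; pairs: (0,2), (1,3), (1,4)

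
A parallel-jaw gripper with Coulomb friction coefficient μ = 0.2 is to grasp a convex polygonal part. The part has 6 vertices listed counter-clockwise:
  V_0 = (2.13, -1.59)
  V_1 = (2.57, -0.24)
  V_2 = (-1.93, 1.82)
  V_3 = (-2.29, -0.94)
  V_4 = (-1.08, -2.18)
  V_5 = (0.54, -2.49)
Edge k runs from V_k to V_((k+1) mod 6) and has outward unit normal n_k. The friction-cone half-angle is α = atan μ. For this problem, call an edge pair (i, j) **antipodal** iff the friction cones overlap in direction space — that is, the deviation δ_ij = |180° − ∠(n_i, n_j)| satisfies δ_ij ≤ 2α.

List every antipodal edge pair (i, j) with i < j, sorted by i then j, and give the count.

α = atan 0.2 = 11.31°;  2α = 22.62°
n_0 = (+0.9508, -0.3099)
n_1 = (+0.4162, +0.9093)
n_2 = (-0.9916, +0.1293)
n_3 = (-0.7157, -0.6984)
n_4 = (-0.1879, -0.9822)
n_5 = (+0.4926, -0.8703)
  (0,1): δ = 96.55°  ·
  (0,2): δ = 10.62°  ✓
  (0,3): δ = 62.35°  ·
  (0,4): δ = 97.22°  ·
  (0,5): δ = 137.56°  ·
  (1,2): δ = 72.83°  ·
  (1,3): δ = 21.10°  ✓
  (1,4): δ = 13.76°  ✓
  (1,5): δ = 54.11°  ·
  (2,3): δ = 128.27°  ·
  (2,4): δ = 93.40°  ·
  (2,5): δ = 53.06°  ·
  (3,4): δ = 145.13°  ·
  (3,5): δ = 104.79°  ·
  (4,5): δ = 139.66°  ·
antipodal pairs: 3

count = 3; pairs: (0,2), (1,3), (1,4)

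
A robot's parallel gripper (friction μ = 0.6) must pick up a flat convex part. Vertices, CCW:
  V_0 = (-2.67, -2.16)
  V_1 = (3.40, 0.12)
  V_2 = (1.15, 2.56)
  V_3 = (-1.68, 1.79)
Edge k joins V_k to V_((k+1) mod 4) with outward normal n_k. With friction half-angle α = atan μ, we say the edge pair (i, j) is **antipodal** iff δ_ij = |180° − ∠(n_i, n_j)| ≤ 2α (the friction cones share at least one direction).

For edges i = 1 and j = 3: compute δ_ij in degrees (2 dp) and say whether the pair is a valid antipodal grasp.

α = atan 0.6 = 30.96°;  2α = 61.93°
edge 1: e_1 = (-2.25, +2.44);  n_1 = (+0.7351, +0.6779)
edge 3: e_3 = (-0.99, -3.95);  n_3 = (-0.9700, +0.2431)
∠(n_1, n_3) = 123.25°
δ = |180° − 123.25°| = 56.75°
56.75° ≤ 2α = 61.93°  →  valid

δ = 56.75°, valid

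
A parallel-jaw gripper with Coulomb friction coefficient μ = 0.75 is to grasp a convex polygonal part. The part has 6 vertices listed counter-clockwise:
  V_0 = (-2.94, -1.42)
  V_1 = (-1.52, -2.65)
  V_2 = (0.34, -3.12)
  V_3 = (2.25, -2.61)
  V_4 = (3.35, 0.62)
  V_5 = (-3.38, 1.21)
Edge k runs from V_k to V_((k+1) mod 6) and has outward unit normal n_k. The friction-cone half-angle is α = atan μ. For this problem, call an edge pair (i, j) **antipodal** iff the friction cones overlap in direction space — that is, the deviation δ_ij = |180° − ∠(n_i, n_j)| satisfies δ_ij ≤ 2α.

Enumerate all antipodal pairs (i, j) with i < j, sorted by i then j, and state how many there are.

α = atan 0.75 = 36.87°;  2α = 73.74°
n_0 = (-0.6547, -0.7559)
n_1 = (-0.2450, -0.9695)
n_2 = (+0.2580, -0.9662)
n_3 = (+0.9466, -0.3224)
n_4 = (+0.0873, +0.9962)
n_5 = (-0.9863, -0.1650)
  (0,1): δ = 153.28°  ·
  (0,2): δ = 124.15°  ·
  (0,3): δ = 67.91°  ✓
  (0,4): δ = 35.89°  ✓
  (0,5): δ = 140.40°  ·
  (1,2): δ = 150.87°  ·
  (1,3): δ = 94.63°  ·
  (1,4): δ = 9.17°  ✓
  (1,5): δ = 113.68°  ·
  (2,3): δ = 123.76°  ·
  (2,4): δ = 19.96°  ✓
  (2,5): δ = 84.55°  ·
  (3,4): δ = 76.20°  ·
  (3,5): δ = 28.30°  ✓
  (4,5): δ = 75.49°  ·
antipodal pairs: 5

count = 5; pairs: (0,3), (0,4), (1,4), (2,4), (3,5)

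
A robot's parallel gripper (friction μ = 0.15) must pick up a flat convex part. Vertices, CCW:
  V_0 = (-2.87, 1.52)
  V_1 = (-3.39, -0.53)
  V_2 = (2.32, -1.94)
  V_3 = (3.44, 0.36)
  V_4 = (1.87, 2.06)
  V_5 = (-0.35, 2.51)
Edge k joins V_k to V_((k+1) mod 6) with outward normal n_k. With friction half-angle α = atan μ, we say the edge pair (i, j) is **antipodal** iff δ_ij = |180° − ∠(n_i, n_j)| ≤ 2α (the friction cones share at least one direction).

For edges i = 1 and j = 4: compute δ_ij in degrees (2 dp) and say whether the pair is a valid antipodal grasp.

α = atan 0.15 = 8.53°;  2α = 17.06°
edge 1: e_1 = (+5.71, -1.41);  n_1 = (-0.2397, -0.9708)
edge 4: e_4 = (-2.22, +0.45);  n_4 = (+0.1987, +0.9801)
∠(n_1, n_4) = 177.59°
δ = |180° − 177.59°| = 2.41°
2.41° ≤ 2α = 17.06°  →  valid

δ = 2.41°, valid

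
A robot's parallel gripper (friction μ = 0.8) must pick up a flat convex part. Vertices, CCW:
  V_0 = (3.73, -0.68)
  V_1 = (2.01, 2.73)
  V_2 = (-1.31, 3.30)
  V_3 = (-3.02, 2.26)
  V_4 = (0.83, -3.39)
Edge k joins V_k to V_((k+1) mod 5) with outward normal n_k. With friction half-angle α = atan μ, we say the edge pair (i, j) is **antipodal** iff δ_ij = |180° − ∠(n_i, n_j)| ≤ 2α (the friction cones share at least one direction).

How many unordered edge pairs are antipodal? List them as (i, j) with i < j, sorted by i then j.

count = 4; pairs: (0,3), (1,3), (1,4), (2,4)

α = atan 0.8 = 38.66°;  2α = 77.32°
n_0 = (+0.8929, +0.4504)
n_1 = (+0.1692, +0.9856)
n_2 = (-0.5196, +0.8544)
n_3 = (-0.8264, -0.5631)
n_4 = (+0.6828, -0.7306)
  (0,1): δ = 126.51°  ·
  (0,2): δ = 85.46°  ·
  (0,3): δ = 7.50°  ✓
  (0,4): δ = 106.29°  ·
  (1,2): δ = 138.95°  ·
  (1,3): δ = 45.99°  ✓
  (1,4): δ = 52.80°  ✓
  (2,3): δ = 87.04°  ·
  (2,4): δ = 11.75°  ✓
  (3,4): δ = 81.21°  ·
antipodal pairs: 4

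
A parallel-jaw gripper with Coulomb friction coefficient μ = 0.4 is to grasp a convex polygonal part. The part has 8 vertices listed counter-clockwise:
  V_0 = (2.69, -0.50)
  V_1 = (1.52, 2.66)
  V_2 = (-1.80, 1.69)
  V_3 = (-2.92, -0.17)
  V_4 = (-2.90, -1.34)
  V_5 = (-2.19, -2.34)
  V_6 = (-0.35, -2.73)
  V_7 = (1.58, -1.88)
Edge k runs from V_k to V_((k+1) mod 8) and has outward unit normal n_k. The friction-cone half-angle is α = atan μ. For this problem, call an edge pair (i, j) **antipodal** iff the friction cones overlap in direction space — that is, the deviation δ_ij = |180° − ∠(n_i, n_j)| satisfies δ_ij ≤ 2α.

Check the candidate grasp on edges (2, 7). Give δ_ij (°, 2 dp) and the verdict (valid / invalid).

α = atan 0.4 = 21.80°;  2α = 43.60°
edge 2: e_2 = (-1.12, -1.86);  n_2 = (-0.8567, +0.5158)
edge 7: e_7 = (+1.11, +1.38);  n_7 = (+0.7792, -0.6268)
∠(n_2, n_7) = 172.24°
δ = |180° − 172.24°| = 7.76°
7.76° ≤ 2α = 43.60°  →  valid

δ = 7.76°, valid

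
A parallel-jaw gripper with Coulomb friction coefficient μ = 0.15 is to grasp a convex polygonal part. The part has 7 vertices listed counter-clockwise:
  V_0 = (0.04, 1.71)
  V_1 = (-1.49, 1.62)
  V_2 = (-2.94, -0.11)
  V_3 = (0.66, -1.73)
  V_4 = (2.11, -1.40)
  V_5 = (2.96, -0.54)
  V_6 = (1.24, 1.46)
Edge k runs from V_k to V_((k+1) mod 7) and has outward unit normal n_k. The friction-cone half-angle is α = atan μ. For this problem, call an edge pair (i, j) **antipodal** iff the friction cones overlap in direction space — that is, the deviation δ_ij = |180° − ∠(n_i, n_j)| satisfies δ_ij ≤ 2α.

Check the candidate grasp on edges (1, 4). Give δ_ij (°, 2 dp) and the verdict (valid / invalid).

δ = 4.70°, valid

α = atan 0.15 = 8.53°;  2α = 17.06°
edge 1: e_1 = (-1.45, -1.73);  n_1 = (-0.7664, +0.6424)
edge 4: e_4 = (+0.85, +0.86);  n_4 = (+0.7112, -0.7030)
∠(n_1, n_4) = 175.30°
δ = |180° − 175.30°| = 4.70°
4.70° ≤ 2α = 17.06°  →  valid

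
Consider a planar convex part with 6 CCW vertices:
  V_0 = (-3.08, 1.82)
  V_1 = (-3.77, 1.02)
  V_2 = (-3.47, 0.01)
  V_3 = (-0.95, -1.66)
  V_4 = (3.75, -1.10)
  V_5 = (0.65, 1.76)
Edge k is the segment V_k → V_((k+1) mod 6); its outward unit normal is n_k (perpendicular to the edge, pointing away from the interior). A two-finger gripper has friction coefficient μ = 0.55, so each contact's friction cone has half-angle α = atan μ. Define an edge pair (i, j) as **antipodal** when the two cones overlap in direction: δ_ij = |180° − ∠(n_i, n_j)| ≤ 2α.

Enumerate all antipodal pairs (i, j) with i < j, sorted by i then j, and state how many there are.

α = atan 0.55 = 28.81°;  2α = 57.62°
n_0 = (-0.7572, +0.6531)
n_1 = (-0.9586, -0.2847)
n_2 = (-0.5524, -0.8336)
n_3 = (+0.1183, -0.9930)
n_4 = (+0.6781, +0.7350)
n_5 = (+0.0161, +0.9999)
  (0,1): δ = 122.68°  ·
  (0,2): δ = 82.75°  ·
  (0,3): δ = 42.43°  ✓
  (0,4): δ = 88.08°  ·
  (0,5): δ = 129.86°  ·
  (1,2): δ = 140.08°  ·
  (1,3): δ = 99.75°  ·
  (1,4): δ = 30.76°  ✓
  (1,5): δ = 72.54°  ·
  (2,3): δ = 139.67°  ·
  (2,4): δ = 9.16°  ✓
  (2,5): δ = 32.61°  ✓
  (3,4): δ = 49.49°  ✓
  (3,5): δ = 7.72°  ✓
  (4,5): δ = 138.23°  ·
antipodal pairs: 6

count = 6; pairs: (0,3), (1,4), (2,4), (2,5), (3,4), (3,5)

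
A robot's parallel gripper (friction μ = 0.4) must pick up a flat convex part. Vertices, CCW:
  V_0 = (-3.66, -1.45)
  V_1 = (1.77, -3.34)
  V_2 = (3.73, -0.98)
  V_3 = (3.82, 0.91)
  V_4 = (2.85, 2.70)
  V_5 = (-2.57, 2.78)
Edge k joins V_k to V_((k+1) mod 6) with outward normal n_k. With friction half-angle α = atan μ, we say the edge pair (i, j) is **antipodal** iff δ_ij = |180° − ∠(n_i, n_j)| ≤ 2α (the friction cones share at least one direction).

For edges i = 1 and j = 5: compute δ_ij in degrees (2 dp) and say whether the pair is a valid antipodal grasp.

α = atan 0.4 = 21.80°;  2α = 43.60°
edge 1: e_1 = (+1.96, +2.36);  n_1 = (+0.7693, -0.6389)
edge 5: e_5 = (-1.09, -4.23);  n_5 = (-0.9684, +0.2495)
∠(n_1, n_5) = 154.74°
δ = |180° − 154.74°| = 25.26°
25.26° ≤ 2α = 43.60°  →  valid

δ = 25.26°, valid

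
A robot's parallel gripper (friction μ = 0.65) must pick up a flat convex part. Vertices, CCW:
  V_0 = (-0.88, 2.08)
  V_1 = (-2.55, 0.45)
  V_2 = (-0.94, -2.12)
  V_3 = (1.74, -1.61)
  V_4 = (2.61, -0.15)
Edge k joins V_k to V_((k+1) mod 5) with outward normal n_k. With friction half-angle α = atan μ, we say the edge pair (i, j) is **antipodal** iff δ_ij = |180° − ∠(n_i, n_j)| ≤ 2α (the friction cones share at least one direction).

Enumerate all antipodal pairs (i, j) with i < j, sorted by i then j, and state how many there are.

α = atan 0.65 = 33.02°;  2α = 66.05°
n_0 = (-0.6985, +0.7156)
n_1 = (-0.8474, -0.5309)
n_2 = (+0.1869, -0.9824)
n_3 = (+0.8590, -0.5119)
n_4 = (+0.5384, +0.8427)
  (0,1): δ = 102.24°  ·
  (0,2): δ = 33.53°  ✓
  (0,3): δ = 14.90°  ✓
  (0,4): δ = 103.12°  ·
  (1,2): δ = 111.29°  ·
  (1,3): δ = 62.86°  ✓
  (1,4): δ = 25.36°  ✓
  (2,3): δ = 131.56°  ·
  (2,4): δ = 43.35°  ✓
  (3,4): δ = 91.79°  ·
antipodal pairs: 5

count = 5; pairs: (0,2), (0,3), (1,3), (1,4), (2,4)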